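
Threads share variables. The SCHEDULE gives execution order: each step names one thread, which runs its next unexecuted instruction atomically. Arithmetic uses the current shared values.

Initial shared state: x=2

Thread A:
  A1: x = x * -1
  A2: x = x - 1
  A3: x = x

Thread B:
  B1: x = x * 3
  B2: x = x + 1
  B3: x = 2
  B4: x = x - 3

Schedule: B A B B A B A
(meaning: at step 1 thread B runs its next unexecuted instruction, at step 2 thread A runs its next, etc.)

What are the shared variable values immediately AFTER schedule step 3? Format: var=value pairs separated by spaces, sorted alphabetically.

Answer: x=-5

Derivation:
Step 1: thread B executes B1 (x = x * 3). Shared: x=6. PCs: A@0 B@1
Step 2: thread A executes A1 (x = x * -1). Shared: x=-6. PCs: A@1 B@1
Step 3: thread B executes B2 (x = x + 1). Shared: x=-5. PCs: A@1 B@2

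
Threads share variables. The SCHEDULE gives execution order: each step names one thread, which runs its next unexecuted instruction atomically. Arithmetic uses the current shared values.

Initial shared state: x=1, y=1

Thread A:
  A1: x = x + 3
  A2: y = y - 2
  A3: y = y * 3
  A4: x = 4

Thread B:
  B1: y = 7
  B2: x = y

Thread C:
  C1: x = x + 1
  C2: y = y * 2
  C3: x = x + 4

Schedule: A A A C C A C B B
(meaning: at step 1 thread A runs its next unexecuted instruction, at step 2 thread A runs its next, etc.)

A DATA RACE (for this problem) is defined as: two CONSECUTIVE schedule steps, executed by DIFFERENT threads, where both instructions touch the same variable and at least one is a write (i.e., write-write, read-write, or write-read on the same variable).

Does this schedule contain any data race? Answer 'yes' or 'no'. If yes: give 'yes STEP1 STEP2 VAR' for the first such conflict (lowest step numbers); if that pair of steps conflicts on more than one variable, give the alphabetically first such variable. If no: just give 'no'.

Answer: yes 6 7 x

Derivation:
Steps 1,2: same thread (A). No race.
Steps 2,3: same thread (A). No race.
Steps 3,4: A(r=y,w=y) vs C(r=x,w=x). No conflict.
Steps 4,5: same thread (C). No race.
Steps 5,6: C(r=y,w=y) vs A(r=-,w=x). No conflict.
Steps 6,7: A(x = 4) vs C(x = x + 4). RACE on x (W-W).
Steps 7,8: C(r=x,w=x) vs B(r=-,w=y). No conflict.
Steps 8,9: same thread (B). No race.
First conflict at steps 6,7.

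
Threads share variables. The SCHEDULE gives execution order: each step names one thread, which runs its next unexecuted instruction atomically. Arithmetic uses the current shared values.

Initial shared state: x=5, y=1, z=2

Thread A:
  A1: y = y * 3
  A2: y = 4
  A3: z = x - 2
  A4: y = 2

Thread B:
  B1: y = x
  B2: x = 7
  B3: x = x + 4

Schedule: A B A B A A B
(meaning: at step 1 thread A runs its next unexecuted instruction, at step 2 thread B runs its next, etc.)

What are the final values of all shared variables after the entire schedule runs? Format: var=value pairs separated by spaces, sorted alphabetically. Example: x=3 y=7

Answer: x=11 y=2 z=5

Derivation:
Step 1: thread A executes A1 (y = y * 3). Shared: x=5 y=3 z=2. PCs: A@1 B@0
Step 2: thread B executes B1 (y = x). Shared: x=5 y=5 z=2. PCs: A@1 B@1
Step 3: thread A executes A2 (y = 4). Shared: x=5 y=4 z=2. PCs: A@2 B@1
Step 4: thread B executes B2 (x = 7). Shared: x=7 y=4 z=2. PCs: A@2 B@2
Step 5: thread A executes A3 (z = x - 2). Shared: x=7 y=4 z=5. PCs: A@3 B@2
Step 6: thread A executes A4 (y = 2). Shared: x=7 y=2 z=5. PCs: A@4 B@2
Step 7: thread B executes B3 (x = x + 4). Shared: x=11 y=2 z=5. PCs: A@4 B@3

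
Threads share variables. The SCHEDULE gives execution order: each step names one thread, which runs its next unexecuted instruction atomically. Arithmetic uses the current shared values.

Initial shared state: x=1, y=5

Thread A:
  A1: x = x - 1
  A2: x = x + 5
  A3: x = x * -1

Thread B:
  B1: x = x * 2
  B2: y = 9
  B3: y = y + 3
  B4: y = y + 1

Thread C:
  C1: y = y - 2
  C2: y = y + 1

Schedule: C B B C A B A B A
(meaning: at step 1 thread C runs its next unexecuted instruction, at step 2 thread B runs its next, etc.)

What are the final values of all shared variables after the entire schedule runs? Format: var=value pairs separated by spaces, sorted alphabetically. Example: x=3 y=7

Step 1: thread C executes C1 (y = y - 2). Shared: x=1 y=3. PCs: A@0 B@0 C@1
Step 2: thread B executes B1 (x = x * 2). Shared: x=2 y=3. PCs: A@0 B@1 C@1
Step 3: thread B executes B2 (y = 9). Shared: x=2 y=9. PCs: A@0 B@2 C@1
Step 4: thread C executes C2 (y = y + 1). Shared: x=2 y=10. PCs: A@0 B@2 C@2
Step 5: thread A executes A1 (x = x - 1). Shared: x=1 y=10. PCs: A@1 B@2 C@2
Step 6: thread B executes B3 (y = y + 3). Shared: x=1 y=13. PCs: A@1 B@3 C@2
Step 7: thread A executes A2 (x = x + 5). Shared: x=6 y=13. PCs: A@2 B@3 C@2
Step 8: thread B executes B4 (y = y + 1). Shared: x=6 y=14. PCs: A@2 B@4 C@2
Step 9: thread A executes A3 (x = x * -1). Shared: x=-6 y=14. PCs: A@3 B@4 C@2

Answer: x=-6 y=14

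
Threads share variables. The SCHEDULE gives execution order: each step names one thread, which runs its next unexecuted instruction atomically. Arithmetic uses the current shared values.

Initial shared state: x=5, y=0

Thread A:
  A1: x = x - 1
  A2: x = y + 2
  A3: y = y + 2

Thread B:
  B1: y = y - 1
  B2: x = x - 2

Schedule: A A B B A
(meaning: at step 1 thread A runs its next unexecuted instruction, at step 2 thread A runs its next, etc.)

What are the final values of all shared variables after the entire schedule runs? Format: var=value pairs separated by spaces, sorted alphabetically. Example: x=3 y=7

Answer: x=0 y=1

Derivation:
Step 1: thread A executes A1 (x = x - 1). Shared: x=4 y=0. PCs: A@1 B@0
Step 2: thread A executes A2 (x = y + 2). Shared: x=2 y=0. PCs: A@2 B@0
Step 3: thread B executes B1 (y = y - 1). Shared: x=2 y=-1. PCs: A@2 B@1
Step 4: thread B executes B2 (x = x - 2). Shared: x=0 y=-1. PCs: A@2 B@2
Step 5: thread A executes A3 (y = y + 2). Shared: x=0 y=1. PCs: A@3 B@2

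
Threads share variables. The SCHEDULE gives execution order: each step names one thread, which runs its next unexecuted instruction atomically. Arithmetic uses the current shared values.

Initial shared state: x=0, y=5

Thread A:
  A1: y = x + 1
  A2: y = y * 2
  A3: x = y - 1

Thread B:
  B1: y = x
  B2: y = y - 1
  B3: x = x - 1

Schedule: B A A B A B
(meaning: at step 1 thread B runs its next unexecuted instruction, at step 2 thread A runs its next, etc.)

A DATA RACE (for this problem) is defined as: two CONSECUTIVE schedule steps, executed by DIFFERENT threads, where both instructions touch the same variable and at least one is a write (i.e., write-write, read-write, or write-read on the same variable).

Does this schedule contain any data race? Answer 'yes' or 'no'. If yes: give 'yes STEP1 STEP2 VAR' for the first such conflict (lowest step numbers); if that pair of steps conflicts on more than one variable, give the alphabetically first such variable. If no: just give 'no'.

Answer: yes 1 2 y

Derivation:
Steps 1,2: B(y = x) vs A(y = x + 1). RACE on y (W-W).
Steps 2,3: same thread (A). No race.
Steps 3,4: A(y = y * 2) vs B(y = y - 1). RACE on y (W-W).
Steps 4,5: B(y = y - 1) vs A(x = y - 1). RACE on y (W-R).
Steps 5,6: A(x = y - 1) vs B(x = x - 1). RACE on x (W-W).
First conflict at steps 1,2.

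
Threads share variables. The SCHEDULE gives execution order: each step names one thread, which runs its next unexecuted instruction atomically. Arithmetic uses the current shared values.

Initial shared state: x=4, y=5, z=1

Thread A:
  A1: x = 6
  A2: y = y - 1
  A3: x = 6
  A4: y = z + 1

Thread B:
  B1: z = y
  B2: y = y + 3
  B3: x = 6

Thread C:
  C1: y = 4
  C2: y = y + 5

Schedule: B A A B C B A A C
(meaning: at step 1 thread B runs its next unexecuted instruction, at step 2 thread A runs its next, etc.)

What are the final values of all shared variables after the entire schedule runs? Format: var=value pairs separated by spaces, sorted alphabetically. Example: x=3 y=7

Step 1: thread B executes B1 (z = y). Shared: x=4 y=5 z=5. PCs: A@0 B@1 C@0
Step 2: thread A executes A1 (x = 6). Shared: x=6 y=5 z=5. PCs: A@1 B@1 C@0
Step 3: thread A executes A2 (y = y - 1). Shared: x=6 y=4 z=5. PCs: A@2 B@1 C@0
Step 4: thread B executes B2 (y = y + 3). Shared: x=6 y=7 z=5. PCs: A@2 B@2 C@0
Step 5: thread C executes C1 (y = 4). Shared: x=6 y=4 z=5. PCs: A@2 B@2 C@1
Step 6: thread B executes B3 (x = 6). Shared: x=6 y=4 z=5. PCs: A@2 B@3 C@1
Step 7: thread A executes A3 (x = 6). Shared: x=6 y=4 z=5. PCs: A@3 B@3 C@1
Step 8: thread A executes A4 (y = z + 1). Shared: x=6 y=6 z=5. PCs: A@4 B@3 C@1
Step 9: thread C executes C2 (y = y + 5). Shared: x=6 y=11 z=5. PCs: A@4 B@3 C@2

Answer: x=6 y=11 z=5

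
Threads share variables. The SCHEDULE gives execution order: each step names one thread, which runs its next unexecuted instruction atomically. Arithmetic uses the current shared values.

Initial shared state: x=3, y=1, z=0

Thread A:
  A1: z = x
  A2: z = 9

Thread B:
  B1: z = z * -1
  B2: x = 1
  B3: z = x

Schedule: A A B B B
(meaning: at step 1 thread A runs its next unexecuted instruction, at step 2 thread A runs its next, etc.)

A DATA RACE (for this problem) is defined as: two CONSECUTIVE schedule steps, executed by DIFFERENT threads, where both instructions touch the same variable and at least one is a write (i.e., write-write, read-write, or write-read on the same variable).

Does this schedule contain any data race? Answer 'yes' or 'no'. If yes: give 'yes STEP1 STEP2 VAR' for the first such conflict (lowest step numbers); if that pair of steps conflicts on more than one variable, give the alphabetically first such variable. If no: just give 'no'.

Answer: yes 2 3 z

Derivation:
Steps 1,2: same thread (A). No race.
Steps 2,3: A(z = 9) vs B(z = z * -1). RACE on z (W-W).
Steps 3,4: same thread (B). No race.
Steps 4,5: same thread (B). No race.
First conflict at steps 2,3.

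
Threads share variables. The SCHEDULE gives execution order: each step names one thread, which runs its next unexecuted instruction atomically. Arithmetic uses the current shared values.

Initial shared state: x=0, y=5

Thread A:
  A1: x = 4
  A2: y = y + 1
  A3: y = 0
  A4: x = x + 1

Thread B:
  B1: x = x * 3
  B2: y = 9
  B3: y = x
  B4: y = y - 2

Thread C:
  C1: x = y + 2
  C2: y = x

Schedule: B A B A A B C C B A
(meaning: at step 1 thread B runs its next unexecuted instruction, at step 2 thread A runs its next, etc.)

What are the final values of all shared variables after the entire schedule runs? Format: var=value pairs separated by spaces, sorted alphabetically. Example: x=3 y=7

Answer: x=7 y=4

Derivation:
Step 1: thread B executes B1 (x = x * 3). Shared: x=0 y=5. PCs: A@0 B@1 C@0
Step 2: thread A executes A1 (x = 4). Shared: x=4 y=5. PCs: A@1 B@1 C@0
Step 3: thread B executes B2 (y = 9). Shared: x=4 y=9. PCs: A@1 B@2 C@0
Step 4: thread A executes A2 (y = y + 1). Shared: x=4 y=10. PCs: A@2 B@2 C@0
Step 5: thread A executes A3 (y = 0). Shared: x=4 y=0. PCs: A@3 B@2 C@0
Step 6: thread B executes B3 (y = x). Shared: x=4 y=4. PCs: A@3 B@3 C@0
Step 7: thread C executes C1 (x = y + 2). Shared: x=6 y=4. PCs: A@3 B@3 C@1
Step 8: thread C executes C2 (y = x). Shared: x=6 y=6. PCs: A@3 B@3 C@2
Step 9: thread B executes B4 (y = y - 2). Shared: x=6 y=4. PCs: A@3 B@4 C@2
Step 10: thread A executes A4 (x = x + 1). Shared: x=7 y=4. PCs: A@4 B@4 C@2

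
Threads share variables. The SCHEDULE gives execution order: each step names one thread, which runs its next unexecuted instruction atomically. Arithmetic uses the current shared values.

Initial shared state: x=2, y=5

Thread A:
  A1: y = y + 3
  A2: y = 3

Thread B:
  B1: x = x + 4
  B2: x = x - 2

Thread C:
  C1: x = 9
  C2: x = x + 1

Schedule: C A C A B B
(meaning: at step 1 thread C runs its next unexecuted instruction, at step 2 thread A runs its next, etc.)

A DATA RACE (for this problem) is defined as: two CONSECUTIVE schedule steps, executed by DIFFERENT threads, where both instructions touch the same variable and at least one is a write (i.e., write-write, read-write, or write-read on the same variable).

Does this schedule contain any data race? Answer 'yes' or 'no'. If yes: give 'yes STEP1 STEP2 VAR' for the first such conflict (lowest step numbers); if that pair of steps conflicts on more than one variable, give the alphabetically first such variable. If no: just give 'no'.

Answer: no

Derivation:
Steps 1,2: C(r=-,w=x) vs A(r=y,w=y). No conflict.
Steps 2,3: A(r=y,w=y) vs C(r=x,w=x). No conflict.
Steps 3,4: C(r=x,w=x) vs A(r=-,w=y). No conflict.
Steps 4,5: A(r=-,w=y) vs B(r=x,w=x). No conflict.
Steps 5,6: same thread (B). No race.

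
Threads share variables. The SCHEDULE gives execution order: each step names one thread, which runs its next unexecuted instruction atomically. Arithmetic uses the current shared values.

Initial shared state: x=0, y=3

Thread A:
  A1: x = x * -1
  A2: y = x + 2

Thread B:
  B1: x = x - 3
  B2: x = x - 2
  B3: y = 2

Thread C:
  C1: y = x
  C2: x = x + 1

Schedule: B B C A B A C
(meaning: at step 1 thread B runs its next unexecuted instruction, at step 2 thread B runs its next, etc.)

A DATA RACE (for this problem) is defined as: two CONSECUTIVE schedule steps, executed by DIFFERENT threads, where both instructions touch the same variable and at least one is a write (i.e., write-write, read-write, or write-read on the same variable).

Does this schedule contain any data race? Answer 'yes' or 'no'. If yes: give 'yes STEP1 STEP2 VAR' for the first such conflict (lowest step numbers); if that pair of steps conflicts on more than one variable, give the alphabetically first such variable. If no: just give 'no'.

Steps 1,2: same thread (B). No race.
Steps 2,3: B(x = x - 2) vs C(y = x). RACE on x (W-R).
Steps 3,4: C(y = x) vs A(x = x * -1). RACE on x (R-W).
Steps 4,5: A(r=x,w=x) vs B(r=-,w=y). No conflict.
Steps 5,6: B(y = 2) vs A(y = x + 2). RACE on y (W-W).
Steps 6,7: A(y = x + 2) vs C(x = x + 1). RACE on x (R-W).
First conflict at steps 2,3.

Answer: yes 2 3 x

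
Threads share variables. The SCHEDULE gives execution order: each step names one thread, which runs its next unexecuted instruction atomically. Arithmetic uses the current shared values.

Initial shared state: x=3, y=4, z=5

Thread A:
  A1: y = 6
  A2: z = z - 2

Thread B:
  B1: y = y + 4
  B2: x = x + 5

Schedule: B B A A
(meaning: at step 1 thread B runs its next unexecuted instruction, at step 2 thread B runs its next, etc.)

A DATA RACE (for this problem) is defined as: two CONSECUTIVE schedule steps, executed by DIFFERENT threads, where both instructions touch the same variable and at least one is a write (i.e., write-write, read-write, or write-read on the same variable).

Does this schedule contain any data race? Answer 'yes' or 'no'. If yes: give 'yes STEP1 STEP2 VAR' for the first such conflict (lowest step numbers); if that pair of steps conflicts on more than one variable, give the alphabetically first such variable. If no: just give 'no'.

Steps 1,2: same thread (B). No race.
Steps 2,3: B(r=x,w=x) vs A(r=-,w=y). No conflict.
Steps 3,4: same thread (A). No race.

Answer: no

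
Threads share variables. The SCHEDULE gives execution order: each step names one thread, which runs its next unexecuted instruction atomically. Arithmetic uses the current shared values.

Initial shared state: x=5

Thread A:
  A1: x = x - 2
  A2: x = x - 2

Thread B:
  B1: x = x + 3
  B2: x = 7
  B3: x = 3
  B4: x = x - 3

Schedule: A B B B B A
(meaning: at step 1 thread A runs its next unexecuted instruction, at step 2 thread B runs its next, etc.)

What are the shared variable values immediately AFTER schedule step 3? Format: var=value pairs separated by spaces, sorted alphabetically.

Answer: x=7

Derivation:
Step 1: thread A executes A1 (x = x - 2). Shared: x=3. PCs: A@1 B@0
Step 2: thread B executes B1 (x = x + 3). Shared: x=6. PCs: A@1 B@1
Step 3: thread B executes B2 (x = 7). Shared: x=7. PCs: A@1 B@2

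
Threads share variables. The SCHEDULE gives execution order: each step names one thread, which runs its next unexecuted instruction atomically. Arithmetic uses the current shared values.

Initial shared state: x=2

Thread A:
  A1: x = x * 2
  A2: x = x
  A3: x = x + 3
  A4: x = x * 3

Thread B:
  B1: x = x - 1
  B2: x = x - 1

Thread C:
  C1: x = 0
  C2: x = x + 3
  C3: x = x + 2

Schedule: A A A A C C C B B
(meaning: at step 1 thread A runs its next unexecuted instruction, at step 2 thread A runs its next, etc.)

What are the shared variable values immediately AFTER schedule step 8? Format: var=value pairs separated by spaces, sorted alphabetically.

Step 1: thread A executes A1 (x = x * 2). Shared: x=4. PCs: A@1 B@0 C@0
Step 2: thread A executes A2 (x = x). Shared: x=4. PCs: A@2 B@0 C@0
Step 3: thread A executes A3 (x = x + 3). Shared: x=7. PCs: A@3 B@0 C@0
Step 4: thread A executes A4 (x = x * 3). Shared: x=21. PCs: A@4 B@0 C@0
Step 5: thread C executes C1 (x = 0). Shared: x=0. PCs: A@4 B@0 C@1
Step 6: thread C executes C2 (x = x + 3). Shared: x=3. PCs: A@4 B@0 C@2
Step 7: thread C executes C3 (x = x + 2). Shared: x=5. PCs: A@4 B@0 C@3
Step 8: thread B executes B1 (x = x - 1). Shared: x=4. PCs: A@4 B@1 C@3

Answer: x=4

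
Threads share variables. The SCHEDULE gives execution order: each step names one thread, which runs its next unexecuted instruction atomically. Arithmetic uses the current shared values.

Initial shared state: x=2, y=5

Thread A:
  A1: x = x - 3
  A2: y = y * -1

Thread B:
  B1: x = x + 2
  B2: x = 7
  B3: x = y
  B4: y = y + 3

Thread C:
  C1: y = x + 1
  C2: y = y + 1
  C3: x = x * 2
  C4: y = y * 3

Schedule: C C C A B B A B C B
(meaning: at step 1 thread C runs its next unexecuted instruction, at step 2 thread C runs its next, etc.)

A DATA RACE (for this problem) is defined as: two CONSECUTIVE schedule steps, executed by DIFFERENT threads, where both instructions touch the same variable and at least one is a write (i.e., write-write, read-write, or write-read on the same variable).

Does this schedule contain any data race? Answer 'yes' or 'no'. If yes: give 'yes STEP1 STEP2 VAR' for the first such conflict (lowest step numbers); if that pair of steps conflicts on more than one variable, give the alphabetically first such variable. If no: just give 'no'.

Answer: yes 3 4 x

Derivation:
Steps 1,2: same thread (C). No race.
Steps 2,3: same thread (C). No race.
Steps 3,4: C(x = x * 2) vs A(x = x - 3). RACE on x (W-W).
Steps 4,5: A(x = x - 3) vs B(x = x + 2). RACE on x (W-W).
Steps 5,6: same thread (B). No race.
Steps 6,7: B(r=-,w=x) vs A(r=y,w=y). No conflict.
Steps 7,8: A(y = y * -1) vs B(x = y). RACE on y (W-R).
Steps 8,9: B(x = y) vs C(y = y * 3). RACE on y (R-W).
Steps 9,10: C(y = y * 3) vs B(y = y + 3). RACE on y (W-W).
First conflict at steps 3,4.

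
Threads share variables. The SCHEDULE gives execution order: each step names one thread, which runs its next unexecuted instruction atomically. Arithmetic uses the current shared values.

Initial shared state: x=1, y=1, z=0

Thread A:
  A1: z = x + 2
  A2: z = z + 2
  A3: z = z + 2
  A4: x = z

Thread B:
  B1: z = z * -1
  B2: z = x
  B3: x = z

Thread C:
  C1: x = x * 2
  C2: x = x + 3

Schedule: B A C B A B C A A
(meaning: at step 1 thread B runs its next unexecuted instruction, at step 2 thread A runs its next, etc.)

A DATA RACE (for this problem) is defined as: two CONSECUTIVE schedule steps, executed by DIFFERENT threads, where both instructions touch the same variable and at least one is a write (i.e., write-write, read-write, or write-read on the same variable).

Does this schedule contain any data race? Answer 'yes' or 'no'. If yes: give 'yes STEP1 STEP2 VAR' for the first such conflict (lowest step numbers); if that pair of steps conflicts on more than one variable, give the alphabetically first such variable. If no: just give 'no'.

Answer: yes 1 2 z

Derivation:
Steps 1,2: B(z = z * -1) vs A(z = x + 2). RACE on z (W-W).
Steps 2,3: A(z = x + 2) vs C(x = x * 2). RACE on x (R-W).
Steps 3,4: C(x = x * 2) vs B(z = x). RACE on x (W-R).
Steps 4,5: B(z = x) vs A(z = z + 2). RACE on z (W-W).
Steps 5,6: A(z = z + 2) vs B(x = z). RACE on z (W-R).
Steps 6,7: B(x = z) vs C(x = x + 3). RACE on x (W-W).
Steps 7,8: C(r=x,w=x) vs A(r=z,w=z). No conflict.
Steps 8,9: same thread (A). No race.
First conflict at steps 1,2.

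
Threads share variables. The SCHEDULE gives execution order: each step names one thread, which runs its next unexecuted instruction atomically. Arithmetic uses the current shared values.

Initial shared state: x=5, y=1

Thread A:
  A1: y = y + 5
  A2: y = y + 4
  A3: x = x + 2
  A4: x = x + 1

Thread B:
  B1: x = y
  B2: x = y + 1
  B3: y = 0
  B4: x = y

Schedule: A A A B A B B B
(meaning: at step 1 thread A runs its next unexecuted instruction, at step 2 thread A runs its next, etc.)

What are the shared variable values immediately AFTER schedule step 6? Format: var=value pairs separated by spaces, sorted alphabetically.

Answer: x=11 y=10

Derivation:
Step 1: thread A executes A1 (y = y + 5). Shared: x=5 y=6. PCs: A@1 B@0
Step 2: thread A executes A2 (y = y + 4). Shared: x=5 y=10. PCs: A@2 B@0
Step 3: thread A executes A3 (x = x + 2). Shared: x=7 y=10. PCs: A@3 B@0
Step 4: thread B executes B1 (x = y). Shared: x=10 y=10. PCs: A@3 B@1
Step 5: thread A executes A4 (x = x + 1). Shared: x=11 y=10. PCs: A@4 B@1
Step 6: thread B executes B2 (x = y + 1). Shared: x=11 y=10. PCs: A@4 B@2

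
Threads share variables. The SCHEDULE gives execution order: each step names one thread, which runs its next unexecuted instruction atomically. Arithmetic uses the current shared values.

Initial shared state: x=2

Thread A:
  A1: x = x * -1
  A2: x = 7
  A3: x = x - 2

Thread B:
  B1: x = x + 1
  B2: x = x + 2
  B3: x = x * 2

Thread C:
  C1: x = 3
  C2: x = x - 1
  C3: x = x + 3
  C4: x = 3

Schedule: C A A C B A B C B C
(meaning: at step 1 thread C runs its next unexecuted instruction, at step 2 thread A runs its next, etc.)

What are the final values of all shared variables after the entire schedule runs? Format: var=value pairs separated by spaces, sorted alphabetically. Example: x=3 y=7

Answer: x=3

Derivation:
Step 1: thread C executes C1 (x = 3). Shared: x=3. PCs: A@0 B@0 C@1
Step 2: thread A executes A1 (x = x * -1). Shared: x=-3. PCs: A@1 B@0 C@1
Step 3: thread A executes A2 (x = 7). Shared: x=7. PCs: A@2 B@0 C@1
Step 4: thread C executes C2 (x = x - 1). Shared: x=6. PCs: A@2 B@0 C@2
Step 5: thread B executes B1 (x = x + 1). Shared: x=7. PCs: A@2 B@1 C@2
Step 6: thread A executes A3 (x = x - 2). Shared: x=5. PCs: A@3 B@1 C@2
Step 7: thread B executes B2 (x = x + 2). Shared: x=7. PCs: A@3 B@2 C@2
Step 8: thread C executes C3 (x = x + 3). Shared: x=10. PCs: A@3 B@2 C@3
Step 9: thread B executes B3 (x = x * 2). Shared: x=20. PCs: A@3 B@3 C@3
Step 10: thread C executes C4 (x = 3). Shared: x=3. PCs: A@3 B@3 C@4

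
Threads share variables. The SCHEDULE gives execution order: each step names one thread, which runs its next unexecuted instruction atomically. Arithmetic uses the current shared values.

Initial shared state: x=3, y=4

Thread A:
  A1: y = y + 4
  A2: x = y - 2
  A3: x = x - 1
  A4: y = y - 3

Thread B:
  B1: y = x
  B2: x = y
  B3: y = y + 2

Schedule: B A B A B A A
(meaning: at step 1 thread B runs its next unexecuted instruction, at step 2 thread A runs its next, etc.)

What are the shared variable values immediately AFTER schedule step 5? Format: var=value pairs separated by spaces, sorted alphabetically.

Step 1: thread B executes B1 (y = x). Shared: x=3 y=3. PCs: A@0 B@1
Step 2: thread A executes A1 (y = y + 4). Shared: x=3 y=7. PCs: A@1 B@1
Step 3: thread B executes B2 (x = y). Shared: x=7 y=7. PCs: A@1 B@2
Step 4: thread A executes A2 (x = y - 2). Shared: x=5 y=7. PCs: A@2 B@2
Step 5: thread B executes B3 (y = y + 2). Shared: x=5 y=9. PCs: A@2 B@3

Answer: x=5 y=9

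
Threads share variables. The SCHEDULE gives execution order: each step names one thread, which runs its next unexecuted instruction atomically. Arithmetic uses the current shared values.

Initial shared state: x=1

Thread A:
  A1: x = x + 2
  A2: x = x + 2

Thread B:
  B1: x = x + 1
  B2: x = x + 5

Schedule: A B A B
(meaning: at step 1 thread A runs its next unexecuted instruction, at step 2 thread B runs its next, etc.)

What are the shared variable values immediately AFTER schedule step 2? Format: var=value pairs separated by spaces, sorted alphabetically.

Answer: x=4

Derivation:
Step 1: thread A executes A1 (x = x + 2). Shared: x=3. PCs: A@1 B@0
Step 2: thread B executes B1 (x = x + 1). Shared: x=4. PCs: A@1 B@1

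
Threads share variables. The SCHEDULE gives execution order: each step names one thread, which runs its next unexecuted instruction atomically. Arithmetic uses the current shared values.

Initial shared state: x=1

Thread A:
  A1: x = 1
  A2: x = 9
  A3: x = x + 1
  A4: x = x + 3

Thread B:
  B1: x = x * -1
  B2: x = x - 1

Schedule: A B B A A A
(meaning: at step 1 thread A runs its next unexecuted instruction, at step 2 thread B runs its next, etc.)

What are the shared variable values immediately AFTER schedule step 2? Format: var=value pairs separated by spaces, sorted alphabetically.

Step 1: thread A executes A1 (x = 1). Shared: x=1. PCs: A@1 B@0
Step 2: thread B executes B1 (x = x * -1). Shared: x=-1. PCs: A@1 B@1

Answer: x=-1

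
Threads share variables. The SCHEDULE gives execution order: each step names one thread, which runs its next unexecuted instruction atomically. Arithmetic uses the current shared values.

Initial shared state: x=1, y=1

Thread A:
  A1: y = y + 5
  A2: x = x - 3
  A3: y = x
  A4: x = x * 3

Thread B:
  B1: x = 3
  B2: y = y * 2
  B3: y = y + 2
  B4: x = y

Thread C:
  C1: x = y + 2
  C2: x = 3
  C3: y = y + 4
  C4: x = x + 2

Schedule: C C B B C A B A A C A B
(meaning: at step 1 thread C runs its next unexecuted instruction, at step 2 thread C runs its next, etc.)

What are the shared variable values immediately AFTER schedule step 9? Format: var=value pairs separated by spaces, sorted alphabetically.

Step 1: thread C executes C1 (x = y + 2). Shared: x=3 y=1. PCs: A@0 B@0 C@1
Step 2: thread C executes C2 (x = 3). Shared: x=3 y=1. PCs: A@0 B@0 C@2
Step 3: thread B executes B1 (x = 3). Shared: x=3 y=1. PCs: A@0 B@1 C@2
Step 4: thread B executes B2 (y = y * 2). Shared: x=3 y=2. PCs: A@0 B@2 C@2
Step 5: thread C executes C3 (y = y + 4). Shared: x=3 y=6. PCs: A@0 B@2 C@3
Step 6: thread A executes A1 (y = y + 5). Shared: x=3 y=11. PCs: A@1 B@2 C@3
Step 7: thread B executes B3 (y = y + 2). Shared: x=3 y=13. PCs: A@1 B@3 C@3
Step 8: thread A executes A2 (x = x - 3). Shared: x=0 y=13. PCs: A@2 B@3 C@3
Step 9: thread A executes A3 (y = x). Shared: x=0 y=0. PCs: A@3 B@3 C@3

Answer: x=0 y=0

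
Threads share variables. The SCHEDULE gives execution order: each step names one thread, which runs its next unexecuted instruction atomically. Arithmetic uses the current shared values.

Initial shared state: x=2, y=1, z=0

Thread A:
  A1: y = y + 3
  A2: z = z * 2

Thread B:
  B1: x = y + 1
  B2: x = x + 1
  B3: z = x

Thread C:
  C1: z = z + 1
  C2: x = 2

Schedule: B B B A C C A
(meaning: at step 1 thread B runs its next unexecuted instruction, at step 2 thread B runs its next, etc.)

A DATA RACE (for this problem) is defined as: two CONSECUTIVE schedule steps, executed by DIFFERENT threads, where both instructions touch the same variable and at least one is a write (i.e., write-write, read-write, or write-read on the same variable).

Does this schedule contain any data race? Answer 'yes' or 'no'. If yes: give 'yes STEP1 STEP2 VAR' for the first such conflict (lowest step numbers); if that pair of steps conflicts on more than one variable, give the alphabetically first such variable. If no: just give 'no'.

Steps 1,2: same thread (B). No race.
Steps 2,3: same thread (B). No race.
Steps 3,4: B(r=x,w=z) vs A(r=y,w=y). No conflict.
Steps 4,5: A(r=y,w=y) vs C(r=z,w=z). No conflict.
Steps 5,6: same thread (C). No race.
Steps 6,7: C(r=-,w=x) vs A(r=z,w=z). No conflict.

Answer: no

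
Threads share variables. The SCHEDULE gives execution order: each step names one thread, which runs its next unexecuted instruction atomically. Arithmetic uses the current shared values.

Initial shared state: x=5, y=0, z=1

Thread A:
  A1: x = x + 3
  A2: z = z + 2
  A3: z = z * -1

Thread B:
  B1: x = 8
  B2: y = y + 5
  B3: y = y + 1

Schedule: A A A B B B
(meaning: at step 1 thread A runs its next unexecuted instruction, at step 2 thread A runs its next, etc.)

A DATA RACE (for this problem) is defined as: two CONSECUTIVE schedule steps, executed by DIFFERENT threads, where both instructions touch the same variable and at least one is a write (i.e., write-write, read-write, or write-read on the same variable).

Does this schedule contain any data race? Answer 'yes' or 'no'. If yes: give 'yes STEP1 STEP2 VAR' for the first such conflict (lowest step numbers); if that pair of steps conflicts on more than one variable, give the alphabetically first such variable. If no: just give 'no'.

Answer: no

Derivation:
Steps 1,2: same thread (A). No race.
Steps 2,3: same thread (A). No race.
Steps 3,4: A(r=z,w=z) vs B(r=-,w=x). No conflict.
Steps 4,5: same thread (B). No race.
Steps 5,6: same thread (B). No race.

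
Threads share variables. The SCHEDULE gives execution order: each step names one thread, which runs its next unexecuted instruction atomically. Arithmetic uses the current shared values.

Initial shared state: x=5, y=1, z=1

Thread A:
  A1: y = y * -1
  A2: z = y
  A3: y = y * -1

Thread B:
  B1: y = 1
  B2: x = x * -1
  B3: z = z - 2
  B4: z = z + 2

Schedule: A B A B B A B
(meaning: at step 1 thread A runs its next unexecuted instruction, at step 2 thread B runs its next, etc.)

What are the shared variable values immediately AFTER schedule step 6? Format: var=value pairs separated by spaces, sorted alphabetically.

Step 1: thread A executes A1 (y = y * -1). Shared: x=5 y=-1 z=1. PCs: A@1 B@0
Step 2: thread B executes B1 (y = 1). Shared: x=5 y=1 z=1. PCs: A@1 B@1
Step 3: thread A executes A2 (z = y). Shared: x=5 y=1 z=1. PCs: A@2 B@1
Step 4: thread B executes B2 (x = x * -1). Shared: x=-5 y=1 z=1. PCs: A@2 B@2
Step 5: thread B executes B3 (z = z - 2). Shared: x=-5 y=1 z=-1. PCs: A@2 B@3
Step 6: thread A executes A3 (y = y * -1). Shared: x=-5 y=-1 z=-1. PCs: A@3 B@3

Answer: x=-5 y=-1 z=-1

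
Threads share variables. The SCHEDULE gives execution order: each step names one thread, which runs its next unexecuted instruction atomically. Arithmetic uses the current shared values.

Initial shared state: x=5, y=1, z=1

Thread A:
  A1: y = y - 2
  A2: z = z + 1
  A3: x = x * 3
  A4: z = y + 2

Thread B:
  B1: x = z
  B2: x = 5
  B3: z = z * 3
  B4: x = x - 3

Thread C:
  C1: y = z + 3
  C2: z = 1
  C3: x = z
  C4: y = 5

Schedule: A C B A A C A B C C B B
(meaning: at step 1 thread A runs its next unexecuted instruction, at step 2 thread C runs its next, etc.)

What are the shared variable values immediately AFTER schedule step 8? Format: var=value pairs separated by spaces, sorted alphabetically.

Step 1: thread A executes A1 (y = y - 2). Shared: x=5 y=-1 z=1. PCs: A@1 B@0 C@0
Step 2: thread C executes C1 (y = z + 3). Shared: x=5 y=4 z=1. PCs: A@1 B@0 C@1
Step 3: thread B executes B1 (x = z). Shared: x=1 y=4 z=1. PCs: A@1 B@1 C@1
Step 4: thread A executes A2 (z = z + 1). Shared: x=1 y=4 z=2. PCs: A@2 B@1 C@1
Step 5: thread A executes A3 (x = x * 3). Shared: x=3 y=4 z=2. PCs: A@3 B@1 C@1
Step 6: thread C executes C2 (z = 1). Shared: x=3 y=4 z=1. PCs: A@3 B@1 C@2
Step 7: thread A executes A4 (z = y + 2). Shared: x=3 y=4 z=6. PCs: A@4 B@1 C@2
Step 8: thread B executes B2 (x = 5). Shared: x=5 y=4 z=6. PCs: A@4 B@2 C@2

Answer: x=5 y=4 z=6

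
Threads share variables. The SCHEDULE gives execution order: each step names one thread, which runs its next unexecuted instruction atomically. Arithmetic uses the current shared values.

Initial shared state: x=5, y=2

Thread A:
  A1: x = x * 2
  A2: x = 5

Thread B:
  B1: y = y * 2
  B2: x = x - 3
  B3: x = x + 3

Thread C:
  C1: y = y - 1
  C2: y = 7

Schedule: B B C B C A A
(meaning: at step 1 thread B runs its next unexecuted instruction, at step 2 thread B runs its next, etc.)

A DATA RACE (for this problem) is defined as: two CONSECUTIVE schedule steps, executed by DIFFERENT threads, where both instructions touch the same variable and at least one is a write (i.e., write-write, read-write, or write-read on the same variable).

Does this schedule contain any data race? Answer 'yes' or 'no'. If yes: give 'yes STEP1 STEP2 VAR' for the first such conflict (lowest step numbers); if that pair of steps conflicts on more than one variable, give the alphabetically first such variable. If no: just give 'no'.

Answer: no

Derivation:
Steps 1,2: same thread (B). No race.
Steps 2,3: B(r=x,w=x) vs C(r=y,w=y). No conflict.
Steps 3,4: C(r=y,w=y) vs B(r=x,w=x). No conflict.
Steps 4,5: B(r=x,w=x) vs C(r=-,w=y). No conflict.
Steps 5,6: C(r=-,w=y) vs A(r=x,w=x). No conflict.
Steps 6,7: same thread (A). No race.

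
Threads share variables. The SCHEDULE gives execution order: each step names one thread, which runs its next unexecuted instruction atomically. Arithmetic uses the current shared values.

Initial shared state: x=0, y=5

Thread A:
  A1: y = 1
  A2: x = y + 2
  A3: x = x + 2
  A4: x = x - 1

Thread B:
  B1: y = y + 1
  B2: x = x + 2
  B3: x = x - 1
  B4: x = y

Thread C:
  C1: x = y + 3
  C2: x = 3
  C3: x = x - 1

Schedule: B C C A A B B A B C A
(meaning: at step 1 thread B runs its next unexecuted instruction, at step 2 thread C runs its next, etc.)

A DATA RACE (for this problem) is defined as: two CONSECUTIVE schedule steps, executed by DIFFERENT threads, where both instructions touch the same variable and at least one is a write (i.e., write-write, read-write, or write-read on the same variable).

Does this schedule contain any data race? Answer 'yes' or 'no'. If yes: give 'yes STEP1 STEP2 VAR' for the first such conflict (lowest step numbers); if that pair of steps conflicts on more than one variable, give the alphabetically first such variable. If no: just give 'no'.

Steps 1,2: B(y = y + 1) vs C(x = y + 3). RACE on y (W-R).
Steps 2,3: same thread (C). No race.
Steps 3,4: C(r=-,w=x) vs A(r=-,w=y). No conflict.
Steps 4,5: same thread (A). No race.
Steps 5,6: A(x = y + 2) vs B(x = x + 2). RACE on x (W-W).
Steps 6,7: same thread (B). No race.
Steps 7,8: B(x = x - 1) vs A(x = x + 2). RACE on x (W-W).
Steps 8,9: A(x = x + 2) vs B(x = y). RACE on x (W-W).
Steps 9,10: B(x = y) vs C(x = x - 1). RACE on x (W-W).
Steps 10,11: C(x = x - 1) vs A(x = x - 1). RACE on x (W-W).
First conflict at steps 1,2.

Answer: yes 1 2 y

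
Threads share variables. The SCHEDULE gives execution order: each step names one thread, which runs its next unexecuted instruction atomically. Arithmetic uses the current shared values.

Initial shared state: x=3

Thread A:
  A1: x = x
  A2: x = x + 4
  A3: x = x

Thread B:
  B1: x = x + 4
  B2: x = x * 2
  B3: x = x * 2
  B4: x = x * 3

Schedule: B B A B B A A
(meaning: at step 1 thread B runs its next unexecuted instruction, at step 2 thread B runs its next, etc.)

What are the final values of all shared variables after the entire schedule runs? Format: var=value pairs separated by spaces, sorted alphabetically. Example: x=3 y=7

Step 1: thread B executes B1 (x = x + 4). Shared: x=7. PCs: A@0 B@1
Step 2: thread B executes B2 (x = x * 2). Shared: x=14. PCs: A@0 B@2
Step 3: thread A executes A1 (x = x). Shared: x=14. PCs: A@1 B@2
Step 4: thread B executes B3 (x = x * 2). Shared: x=28. PCs: A@1 B@3
Step 5: thread B executes B4 (x = x * 3). Shared: x=84. PCs: A@1 B@4
Step 6: thread A executes A2 (x = x + 4). Shared: x=88. PCs: A@2 B@4
Step 7: thread A executes A3 (x = x). Shared: x=88. PCs: A@3 B@4

Answer: x=88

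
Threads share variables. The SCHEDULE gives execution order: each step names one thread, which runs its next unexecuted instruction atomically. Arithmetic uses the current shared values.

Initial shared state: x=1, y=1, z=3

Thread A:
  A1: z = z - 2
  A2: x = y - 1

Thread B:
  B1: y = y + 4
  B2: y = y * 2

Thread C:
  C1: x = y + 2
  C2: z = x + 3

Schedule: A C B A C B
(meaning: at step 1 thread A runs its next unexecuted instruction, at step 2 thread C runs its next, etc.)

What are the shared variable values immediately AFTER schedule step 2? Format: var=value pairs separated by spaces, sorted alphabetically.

Answer: x=3 y=1 z=1

Derivation:
Step 1: thread A executes A1 (z = z - 2). Shared: x=1 y=1 z=1. PCs: A@1 B@0 C@0
Step 2: thread C executes C1 (x = y + 2). Shared: x=3 y=1 z=1. PCs: A@1 B@0 C@1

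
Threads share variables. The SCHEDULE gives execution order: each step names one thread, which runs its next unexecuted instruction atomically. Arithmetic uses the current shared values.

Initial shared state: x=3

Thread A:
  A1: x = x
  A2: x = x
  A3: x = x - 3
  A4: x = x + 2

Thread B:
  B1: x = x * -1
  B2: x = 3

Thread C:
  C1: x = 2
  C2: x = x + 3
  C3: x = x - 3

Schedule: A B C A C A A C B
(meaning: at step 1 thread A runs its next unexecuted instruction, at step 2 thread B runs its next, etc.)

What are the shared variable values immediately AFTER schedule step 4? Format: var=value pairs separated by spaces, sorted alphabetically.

Answer: x=2

Derivation:
Step 1: thread A executes A1 (x = x). Shared: x=3. PCs: A@1 B@0 C@0
Step 2: thread B executes B1 (x = x * -1). Shared: x=-3. PCs: A@1 B@1 C@0
Step 3: thread C executes C1 (x = 2). Shared: x=2. PCs: A@1 B@1 C@1
Step 4: thread A executes A2 (x = x). Shared: x=2. PCs: A@2 B@1 C@1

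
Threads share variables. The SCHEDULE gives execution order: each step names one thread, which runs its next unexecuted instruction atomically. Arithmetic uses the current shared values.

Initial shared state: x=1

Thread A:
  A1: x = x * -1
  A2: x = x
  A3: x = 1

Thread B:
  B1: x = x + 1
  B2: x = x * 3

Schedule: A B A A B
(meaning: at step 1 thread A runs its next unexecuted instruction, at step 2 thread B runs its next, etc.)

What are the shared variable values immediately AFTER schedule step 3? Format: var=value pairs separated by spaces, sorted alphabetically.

Step 1: thread A executes A1 (x = x * -1). Shared: x=-1. PCs: A@1 B@0
Step 2: thread B executes B1 (x = x + 1). Shared: x=0. PCs: A@1 B@1
Step 3: thread A executes A2 (x = x). Shared: x=0. PCs: A@2 B@1

Answer: x=0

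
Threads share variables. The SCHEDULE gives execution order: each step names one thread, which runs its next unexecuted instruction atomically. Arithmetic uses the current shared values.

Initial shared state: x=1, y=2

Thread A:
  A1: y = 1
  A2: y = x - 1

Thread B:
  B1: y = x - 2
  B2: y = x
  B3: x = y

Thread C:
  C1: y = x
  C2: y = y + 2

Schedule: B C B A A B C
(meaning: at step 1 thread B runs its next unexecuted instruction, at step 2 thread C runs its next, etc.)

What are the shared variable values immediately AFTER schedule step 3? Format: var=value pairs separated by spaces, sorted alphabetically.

Step 1: thread B executes B1 (y = x - 2). Shared: x=1 y=-1. PCs: A@0 B@1 C@0
Step 2: thread C executes C1 (y = x). Shared: x=1 y=1. PCs: A@0 B@1 C@1
Step 3: thread B executes B2 (y = x). Shared: x=1 y=1. PCs: A@0 B@2 C@1

Answer: x=1 y=1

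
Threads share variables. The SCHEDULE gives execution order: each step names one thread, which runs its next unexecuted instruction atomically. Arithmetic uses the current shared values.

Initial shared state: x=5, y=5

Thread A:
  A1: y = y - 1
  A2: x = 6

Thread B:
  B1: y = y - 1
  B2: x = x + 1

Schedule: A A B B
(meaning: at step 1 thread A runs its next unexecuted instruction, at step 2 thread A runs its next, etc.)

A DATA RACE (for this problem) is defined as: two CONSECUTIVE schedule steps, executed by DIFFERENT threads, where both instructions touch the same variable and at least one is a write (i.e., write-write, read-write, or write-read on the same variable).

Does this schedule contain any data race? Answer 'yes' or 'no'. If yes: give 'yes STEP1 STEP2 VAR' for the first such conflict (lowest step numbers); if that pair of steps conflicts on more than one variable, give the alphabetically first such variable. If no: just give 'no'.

Answer: no

Derivation:
Steps 1,2: same thread (A). No race.
Steps 2,3: A(r=-,w=x) vs B(r=y,w=y). No conflict.
Steps 3,4: same thread (B). No race.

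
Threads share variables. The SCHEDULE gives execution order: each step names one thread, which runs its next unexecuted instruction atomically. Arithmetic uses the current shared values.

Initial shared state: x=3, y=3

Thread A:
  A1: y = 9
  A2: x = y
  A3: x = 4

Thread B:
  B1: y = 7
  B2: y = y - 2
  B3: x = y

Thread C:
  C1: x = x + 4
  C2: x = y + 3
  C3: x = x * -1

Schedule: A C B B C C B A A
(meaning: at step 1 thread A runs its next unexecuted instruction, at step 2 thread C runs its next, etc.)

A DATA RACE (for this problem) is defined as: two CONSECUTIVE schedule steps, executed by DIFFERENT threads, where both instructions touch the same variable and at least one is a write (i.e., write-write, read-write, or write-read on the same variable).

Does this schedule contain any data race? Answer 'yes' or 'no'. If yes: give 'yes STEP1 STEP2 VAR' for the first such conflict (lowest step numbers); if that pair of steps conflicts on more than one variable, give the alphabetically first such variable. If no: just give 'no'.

Steps 1,2: A(r=-,w=y) vs C(r=x,w=x). No conflict.
Steps 2,3: C(r=x,w=x) vs B(r=-,w=y). No conflict.
Steps 3,4: same thread (B). No race.
Steps 4,5: B(y = y - 2) vs C(x = y + 3). RACE on y (W-R).
Steps 5,6: same thread (C). No race.
Steps 6,7: C(x = x * -1) vs B(x = y). RACE on x (W-W).
Steps 7,8: B(x = y) vs A(x = y). RACE on x (W-W).
Steps 8,9: same thread (A). No race.
First conflict at steps 4,5.

Answer: yes 4 5 y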